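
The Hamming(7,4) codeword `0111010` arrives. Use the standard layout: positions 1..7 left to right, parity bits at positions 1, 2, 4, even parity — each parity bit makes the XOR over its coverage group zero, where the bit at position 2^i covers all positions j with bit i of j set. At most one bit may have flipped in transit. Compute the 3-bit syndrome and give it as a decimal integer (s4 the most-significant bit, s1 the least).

3

s1: b1⊕b3⊕b5⊕b7 = 0⊕1⊕0⊕0 = 1
s2: b2⊕b3⊕b6⊕b7 = 1⊕1⊕1⊕0 = 1
s4: b4⊕b5⊕b6⊕b7 = 1⊕0⊕1⊕0 = 0
Syndrome (s4...s1) = 011 → position 3.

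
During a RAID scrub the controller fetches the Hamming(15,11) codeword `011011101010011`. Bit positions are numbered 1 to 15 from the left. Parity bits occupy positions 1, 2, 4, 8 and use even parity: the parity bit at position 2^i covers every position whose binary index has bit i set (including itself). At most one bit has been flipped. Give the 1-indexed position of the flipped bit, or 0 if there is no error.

6

s1: b1⊕b3⊕b5⊕b7⊕b9⊕b11⊕b13⊕b15 = 0⊕1⊕1⊕1⊕1⊕1⊕0⊕1 = 0
s2: b2⊕b3⊕b6⊕b7⊕b10⊕b11⊕b14⊕b15 = 1⊕1⊕1⊕1⊕0⊕1⊕1⊕1 = 1
s4: b4⊕b5⊕b6⊕b7⊕b12⊕b13⊕b14⊕b15 = 0⊕1⊕1⊕1⊕0⊕0⊕1⊕1 = 1
s8: b8⊕b9⊕b10⊕b11⊕b12⊕b13⊕b14⊕b15 = 0⊕1⊕0⊕1⊕0⊕0⊕1⊕1 = 0
Syndrome (s8...s1) = 0110 → position 6.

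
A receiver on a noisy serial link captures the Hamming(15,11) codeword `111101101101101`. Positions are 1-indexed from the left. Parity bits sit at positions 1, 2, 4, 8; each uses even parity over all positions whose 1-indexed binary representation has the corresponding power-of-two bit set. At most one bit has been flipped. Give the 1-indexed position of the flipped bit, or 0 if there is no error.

8

s1: b1⊕b3⊕b5⊕b7⊕b9⊕b11⊕b13⊕b15 = 1⊕1⊕0⊕1⊕1⊕0⊕1⊕1 = 0
s2: b2⊕b3⊕b6⊕b7⊕b10⊕b11⊕b14⊕b15 = 1⊕1⊕1⊕1⊕1⊕0⊕0⊕1 = 0
s4: b4⊕b5⊕b6⊕b7⊕b12⊕b13⊕b14⊕b15 = 1⊕0⊕1⊕1⊕1⊕1⊕0⊕1 = 0
s8: b8⊕b9⊕b10⊕b11⊕b12⊕b13⊕b14⊕b15 = 0⊕1⊕1⊕0⊕1⊕1⊕0⊕1 = 1
Syndrome (s8...s1) = 1000 → position 8.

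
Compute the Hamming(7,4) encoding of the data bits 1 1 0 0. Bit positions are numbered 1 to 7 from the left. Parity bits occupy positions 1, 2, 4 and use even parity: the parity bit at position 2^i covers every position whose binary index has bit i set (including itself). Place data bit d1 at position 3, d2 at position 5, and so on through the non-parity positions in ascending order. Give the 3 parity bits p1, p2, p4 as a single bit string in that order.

011

Place data bits at non-power-of-two positions: b3=1, b5=1, b6=0, b7=0.
p1 = XOR of data positions {3,5,7} = 1⊕1⊕0 = 0
p2 = XOR of data positions {3,6,7} = 1⊕0⊕0 = 1
p4 = XOR of data positions {5,6,7} = 1⊕0⊕0 = 1
Parity bits p1,p2,p4 = 011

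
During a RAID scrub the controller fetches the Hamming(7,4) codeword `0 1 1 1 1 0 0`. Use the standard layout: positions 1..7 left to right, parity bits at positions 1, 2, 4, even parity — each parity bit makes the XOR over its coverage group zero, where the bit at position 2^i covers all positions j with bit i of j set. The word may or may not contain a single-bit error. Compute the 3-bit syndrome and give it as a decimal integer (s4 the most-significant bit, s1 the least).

s1: b1⊕b3⊕b5⊕b7 = 0⊕1⊕1⊕0 = 0
s2: b2⊕b3⊕b6⊕b7 = 1⊕1⊕0⊕0 = 0
s4: b4⊕b5⊕b6⊕b7 = 1⊕1⊕0⊕0 = 0
Syndrome (s4...s1) = 000 → position 0 (no error).

0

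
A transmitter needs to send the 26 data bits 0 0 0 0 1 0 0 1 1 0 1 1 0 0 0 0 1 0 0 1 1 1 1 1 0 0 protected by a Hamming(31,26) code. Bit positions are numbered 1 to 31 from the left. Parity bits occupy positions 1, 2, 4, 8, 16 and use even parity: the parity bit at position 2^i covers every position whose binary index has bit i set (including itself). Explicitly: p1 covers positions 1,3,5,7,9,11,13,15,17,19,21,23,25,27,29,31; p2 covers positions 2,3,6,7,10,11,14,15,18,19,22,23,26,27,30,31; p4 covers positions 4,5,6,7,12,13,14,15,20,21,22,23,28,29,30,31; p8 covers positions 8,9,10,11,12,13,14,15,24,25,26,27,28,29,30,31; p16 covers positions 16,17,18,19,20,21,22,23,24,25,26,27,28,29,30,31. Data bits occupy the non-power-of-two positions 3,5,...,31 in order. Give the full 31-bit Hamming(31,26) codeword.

Place data bits at non-power-of-two positions: b3=0, b5=0, b6=0, b7=0, b9=1, b10=0, b11=0, b12=1, b13=1, b14=0, b15=1, b17=1, b18=0, b19=0, b20=0, b21=0, b22=1, b23=0, b24=0, b25=1, b26=1, b27=1, b28=1, b29=1, b30=0, b31=0.
p1 = XOR of data positions {3,5,7,9,11,13,15,17,19,21,23,25,27,29,31} = 0⊕0⊕0⊕1⊕0⊕1⊕1⊕1⊕0⊕0⊕0⊕1⊕1⊕1⊕0 = 1
p2 = XOR of data positions {3,6,7,10,11,14,15,18,19,22,23,26,27,30,31} = 0⊕0⊕0⊕0⊕0⊕0⊕1⊕0⊕0⊕1⊕0⊕1⊕1⊕0⊕0 = 0
p4 = XOR of data positions {5,6,7,12,13,14,15,20,21,22,23,28,29,30,31} = 0⊕0⊕0⊕1⊕1⊕0⊕1⊕0⊕0⊕1⊕0⊕1⊕1⊕0⊕0 = 0
p8 = XOR of data positions {9,10,11,12,13,14,15,24,25,26,27,28,29,30,31} = 1⊕0⊕0⊕1⊕1⊕0⊕1⊕0⊕1⊕1⊕1⊕1⊕1⊕0⊕0 = 1
p16 = XOR of data positions {17,18,19,20,21,22,23,24,25,26,27,28,29,30,31} = 1⊕0⊕0⊕0⊕0⊕1⊕0⊕0⊕1⊕1⊕1⊕1⊕1⊕0⊕0 = 1
Codeword b1..b31 = 1000000110011011100001001111100

1000000110011011100001001111100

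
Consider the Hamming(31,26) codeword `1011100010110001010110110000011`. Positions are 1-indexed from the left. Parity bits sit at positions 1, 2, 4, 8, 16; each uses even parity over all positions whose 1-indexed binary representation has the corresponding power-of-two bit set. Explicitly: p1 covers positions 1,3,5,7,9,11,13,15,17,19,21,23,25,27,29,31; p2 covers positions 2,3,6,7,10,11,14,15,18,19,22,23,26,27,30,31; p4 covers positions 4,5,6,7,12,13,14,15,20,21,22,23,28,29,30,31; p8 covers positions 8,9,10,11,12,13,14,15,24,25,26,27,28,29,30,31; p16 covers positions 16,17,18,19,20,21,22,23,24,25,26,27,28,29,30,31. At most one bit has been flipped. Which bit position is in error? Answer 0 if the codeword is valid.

0

s1: b1⊕b3⊕b5⊕b7⊕b9⊕b11⊕b13⊕b15⊕b17⊕b19⊕b21⊕b23⊕b25⊕b27⊕b29⊕b31 = 1⊕1⊕1⊕0⊕1⊕1⊕0⊕0⊕0⊕0⊕1⊕1⊕0⊕0⊕0⊕1 = 0
s2: b2⊕b3⊕b6⊕b7⊕b10⊕b11⊕b14⊕b15⊕b18⊕b19⊕b22⊕b23⊕b26⊕b27⊕b30⊕b31 = 0⊕1⊕0⊕0⊕0⊕1⊕0⊕0⊕1⊕0⊕0⊕1⊕0⊕0⊕1⊕1 = 0
s4: b4⊕b5⊕b6⊕b7⊕b12⊕b13⊕b14⊕b15⊕b20⊕b21⊕b22⊕b23⊕b28⊕b29⊕b30⊕b31 = 1⊕1⊕0⊕0⊕1⊕0⊕0⊕0⊕1⊕1⊕0⊕1⊕0⊕0⊕1⊕1 = 0
s8: b8⊕b9⊕b10⊕b11⊕b12⊕b13⊕b14⊕b15⊕b24⊕b25⊕b26⊕b27⊕b28⊕b29⊕b30⊕b31 = 0⊕1⊕0⊕1⊕1⊕0⊕0⊕0⊕1⊕0⊕0⊕0⊕0⊕0⊕1⊕1 = 0
s16: b16⊕b17⊕b18⊕b19⊕b20⊕b21⊕b22⊕b23⊕b24⊕b25⊕b26⊕b27⊕b28⊕b29⊕b30⊕b31 = 1⊕0⊕1⊕0⊕1⊕1⊕0⊕1⊕1⊕0⊕0⊕0⊕0⊕0⊕1⊕1 = 0
Syndrome (s16...s1) = 00000 → position 0 (no error).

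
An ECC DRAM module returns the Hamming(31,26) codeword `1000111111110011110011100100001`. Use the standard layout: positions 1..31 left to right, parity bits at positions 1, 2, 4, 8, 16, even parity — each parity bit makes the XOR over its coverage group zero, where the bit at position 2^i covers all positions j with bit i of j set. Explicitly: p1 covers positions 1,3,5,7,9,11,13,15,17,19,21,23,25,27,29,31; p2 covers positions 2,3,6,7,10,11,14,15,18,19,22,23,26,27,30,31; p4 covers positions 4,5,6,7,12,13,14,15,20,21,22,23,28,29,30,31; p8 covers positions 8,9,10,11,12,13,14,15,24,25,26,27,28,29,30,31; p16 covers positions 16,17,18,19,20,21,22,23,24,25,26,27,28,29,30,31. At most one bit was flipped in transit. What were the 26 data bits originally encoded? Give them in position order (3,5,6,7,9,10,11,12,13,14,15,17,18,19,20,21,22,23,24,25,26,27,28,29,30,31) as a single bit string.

s1: b1⊕b3⊕b5⊕b7⊕b9⊕b11⊕b13⊕b15⊕b17⊕b19⊕b21⊕b23⊕b25⊕b27⊕b29⊕b31 = 1⊕0⊕1⊕1⊕1⊕1⊕0⊕1⊕1⊕0⊕1⊕1⊕0⊕0⊕0⊕1 = 0
s2: b2⊕b3⊕b6⊕b7⊕b10⊕b11⊕b14⊕b15⊕b18⊕b19⊕b22⊕b23⊕b26⊕b27⊕b30⊕b31 = 0⊕0⊕1⊕1⊕1⊕1⊕0⊕1⊕1⊕0⊕1⊕1⊕1⊕0⊕0⊕1 = 0
s4: b4⊕b5⊕b6⊕b7⊕b12⊕b13⊕b14⊕b15⊕b20⊕b21⊕b22⊕b23⊕b28⊕b29⊕b30⊕b31 = 0⊕1⊕1⊕1⊕1⊕0⊕0⊕1⊕0⊕1⊕1⊕1⊕0⊕0⊕0⊕1 = 1
s8: b8⊕b9⊕b10⊕b11⊕b12⊕b13⊕b14⊕b15⊕b24⊕b25⊕b26⊕b27⊕b28⊕b29⊕b30⊕b31 = 1⊕1⊕1⊕1⊕1⊕0⊕0⊕1⊕0⊕0⊕1⊕0⊕0⊕0⊕0⊕1 = 0
s16: b16⊕b17⊕b18⊕b19⊕b20⊕b21⊕b22⊕b23⊕b24⊕b25⊕b26⊕b27⊕b28⊕b29⊕b30⊕b31 = 1⊕1⊕1⊕0⊕0⊕1⊕1⊕1⊕0⊕0⊕1⊕0⊕0⊕0⊕0⊕1 = 0
Syndrome (s16...s1) = 00100 → position 4.
Flip bit 4: corrected codeword = 1001111111110011110011100100001
Data bits at positions 3,5,6,7,9,10,11,12,13,14,15,17,18,19,20,21,22,23,24,25,26,27,28,29,30,31: 01111111001110011100100001

01111111001110011100100001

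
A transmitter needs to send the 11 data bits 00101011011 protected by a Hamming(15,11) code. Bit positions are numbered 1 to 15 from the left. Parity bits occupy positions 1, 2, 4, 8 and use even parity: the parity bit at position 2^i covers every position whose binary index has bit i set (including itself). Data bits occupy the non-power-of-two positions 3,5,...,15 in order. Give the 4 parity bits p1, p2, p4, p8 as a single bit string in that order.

1001

Place data bits at non-power-of-two positions: b3=0, b5=0, b6=1, b7=0, b9=1, b10=0, b11=1, b12=1, b13=0, b14=1, b15=1.
p1 = XOR of data positions {3,5,7,9,11,13,15} = 0⊕0⊕0⊕1⊕1⊕0⊕1 = 1
p2 = XOR of data positions {3,6,7,10,11,14,15} = 0⊕1⊕0⊕0⊕1⊕1⊕1 = 0
p4 = XOR of data positions {5,6,7,12,13,14,15} = 0⊕1⊕0⊕1⊕0⊕1⊕1 = 0
p8 = XOR of data positions {9,10,11,12,13,14,15} = 1⊕0⊕1⊕1⊕0⊕1⊕1 = 1
Parity bits p1,p2,p4,p8 = 1001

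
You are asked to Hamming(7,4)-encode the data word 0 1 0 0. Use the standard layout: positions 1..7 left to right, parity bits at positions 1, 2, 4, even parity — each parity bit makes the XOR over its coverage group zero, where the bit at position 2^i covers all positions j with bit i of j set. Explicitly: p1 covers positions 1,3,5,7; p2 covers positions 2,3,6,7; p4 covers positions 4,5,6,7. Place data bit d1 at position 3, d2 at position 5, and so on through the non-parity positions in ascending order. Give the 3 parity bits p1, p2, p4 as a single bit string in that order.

101

Place data bits at non-power-of-two positions: b3=0, b5=1, b6=0, b7=0.
p1 = XOR of data positions {3,5,7} = 0⊕1⊕0 = 1
p2 = XOR of data positions {3,6,7} = 0⊕0⊕0 = 0
p4 = XOR of data positions {5,6,7} = 1⊕0⊕0 = 1
Parity bits p1,p2,p4 = 101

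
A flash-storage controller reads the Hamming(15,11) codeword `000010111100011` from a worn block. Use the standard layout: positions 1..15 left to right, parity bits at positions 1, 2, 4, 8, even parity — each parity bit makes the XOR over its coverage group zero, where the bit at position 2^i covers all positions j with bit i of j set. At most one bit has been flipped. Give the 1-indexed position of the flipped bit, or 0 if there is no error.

8

s1: b1⊕b3⊕b5⊕b7⊕b9⊕b11⊕b13⊕b15 = 0⊕0⊕1⊕1⊕1⊕0⊕0⊕1 = 0
s2: b2⊕b3⊕b6⊕b7⊕b10⊕b11⊕b14⊕b15 = 0⊕0⊕0⊕1⊕1⊕0⊕1⊕1 = 0
s4: b4⊕b5⊕b6⊕b7⊕b12⊕b13⊕b14⊕b15 = 0⊕1⊕0⊕1⊕0⊕0⊕1⊕1 = 0
s8: b8⊕b9⊕b10⊕b11⊕b12⊕b13⊕b14⊕b15 = 1⊕1⊕1⊕0⊕0⊕0⊕1⊕1 = 1
Syndrome (s8...s1) = 1000 → position 8.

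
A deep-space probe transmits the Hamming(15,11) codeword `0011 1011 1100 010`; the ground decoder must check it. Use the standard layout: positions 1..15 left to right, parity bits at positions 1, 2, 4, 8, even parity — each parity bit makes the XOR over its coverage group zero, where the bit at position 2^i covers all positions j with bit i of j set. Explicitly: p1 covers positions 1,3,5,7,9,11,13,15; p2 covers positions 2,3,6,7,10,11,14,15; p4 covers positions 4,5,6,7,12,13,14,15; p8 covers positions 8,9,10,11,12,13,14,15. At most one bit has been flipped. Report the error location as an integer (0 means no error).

0

s1: b1⊕b3⊕b5⊕b7⊕b9⊕b11⊕b13⊕b15 = 0⊕1⊕1⊕1⊕1⊕0⊕0⊕0 = 0
s2: b2⊕b3⊕b6⊕b7⊕b10⊕b11⊕b14⊕b15 = 0⊕1⊕0⊕1⊕1⊕0⊕1⊕0 = 0
s4: b4⊕b5⊕b6⊕b7⊕b12⊕b13⊕b14⊕b15 = 1⊕1⊕0⊕1⊕0⊕0⊕1⊕0 = 0
s8: b8⊕b9⊕b10⊕b11⊕b12⊕b13⊕b14⊕b15 = 1⊕1⊕1⊕0⊕0⊕0⊕1⊕0 = 0
Syndrome (s8...s1) = 0000 → position 0 (no error).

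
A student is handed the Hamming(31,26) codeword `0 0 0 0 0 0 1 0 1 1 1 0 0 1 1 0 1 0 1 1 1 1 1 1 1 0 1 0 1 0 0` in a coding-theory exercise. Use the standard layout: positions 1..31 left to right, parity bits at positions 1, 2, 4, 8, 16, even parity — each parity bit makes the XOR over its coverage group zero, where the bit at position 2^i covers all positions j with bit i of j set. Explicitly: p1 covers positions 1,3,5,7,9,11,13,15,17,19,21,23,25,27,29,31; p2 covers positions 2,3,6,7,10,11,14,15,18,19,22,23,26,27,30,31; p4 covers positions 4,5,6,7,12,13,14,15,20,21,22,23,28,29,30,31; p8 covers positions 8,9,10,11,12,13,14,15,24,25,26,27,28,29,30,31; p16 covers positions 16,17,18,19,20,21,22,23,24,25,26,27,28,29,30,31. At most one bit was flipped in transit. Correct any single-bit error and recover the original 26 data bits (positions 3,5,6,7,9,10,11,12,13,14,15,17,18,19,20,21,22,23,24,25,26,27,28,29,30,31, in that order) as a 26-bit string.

s1: b1⊕b3⊕b5⊕b7⊕b9⊕b11⊕b13⊕b15⊕b17⊕b19⊕b21⊕b23⊕b25⊕b27⊕b29⊕b31 = 0⊕0⊕0⊕1⊕1⊕1⊕0⊕1⊕1⊕1⊕1⊕1⊕1⊕1⊕1⊕0 = 1
s2: b2⊕b3⊕b6⊕b7⊕b10⊕b11⊕b14⊕b15⊕b18⊕b19⊕b22⊕b23⊕b26⊕b27⊕b30⊕b31 = 0⊕0⊕0⊕1⊕1⊕1⊕1⊕1⊕0⊕1⊕1⊕1⊕0⊕1⊕0⊕0 = 1
s4: b4⊕b5⊕b6⊕b7⊕b12⊕b13⊕b14⊕b15⊕b20⊕b21⊕b22⊕b23⊕b28⊕b29⊕b30⊕b31 = 0⊕0⊕0⊕1⊕0⊕0⊕1⊕1⊕1⊕1⊕1⊕1⊕0⊕1⊕0⊕0 = 0
s8: b8⊕b9⊕b10⊕b11⊕b12⊕b13⊕b14⊕b15⊕b24⊕b25⊕b26⊕b27⊕b28⊕b29⊕b30⊕b31 = 0⊕1⊕1⊕1⊕0⊕0⊕1⊕1⊕1⊕1⊕0⊕1⊕0⊕1⊕0⊕0 = 1
s16: b16⊕b17⊕b18⊕b19⊕b20⊕b21⊕b22⊕b23⊕b24⊕b25⊕b26⊕b27⊕b28⊕b29⊕b30⊕b31 = 0⊕1⊕0⊕1⊕1⊕1⊕1⊕1⊕1⊕1⊕0⊕1⊕0⊕1⊕0⊕0 = 0
Syndrome (s16...s1) = 01011 → position 11.
Flip bit 11: corrected codeword = 0000001011000110101111111010100
Data bits at positions 3,5,6,7,9,10,11,12,13,14,15,17,18,19,20,21,22,23,24,25,26,27,28,29,30,31: 00011100011101111111010100

00011100011101111111010100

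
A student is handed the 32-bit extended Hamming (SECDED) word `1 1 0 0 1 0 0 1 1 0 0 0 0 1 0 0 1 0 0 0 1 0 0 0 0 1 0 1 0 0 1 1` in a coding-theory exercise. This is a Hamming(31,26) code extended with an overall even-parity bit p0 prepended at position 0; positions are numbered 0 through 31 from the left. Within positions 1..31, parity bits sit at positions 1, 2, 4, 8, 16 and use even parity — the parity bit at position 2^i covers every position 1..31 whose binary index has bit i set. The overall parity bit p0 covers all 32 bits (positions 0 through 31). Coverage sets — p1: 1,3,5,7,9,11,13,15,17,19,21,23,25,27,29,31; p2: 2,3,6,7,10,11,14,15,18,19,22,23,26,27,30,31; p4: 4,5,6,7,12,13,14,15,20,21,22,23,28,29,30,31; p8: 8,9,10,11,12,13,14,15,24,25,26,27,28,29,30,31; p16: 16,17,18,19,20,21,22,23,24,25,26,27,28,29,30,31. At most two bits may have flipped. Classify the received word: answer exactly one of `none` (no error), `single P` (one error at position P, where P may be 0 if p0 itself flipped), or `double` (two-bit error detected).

none

s1: b1⊕b3⊕b5⊕b7⊕b9⊕b11⊕b13⊕b15⊕b17⊕b19⊕b21⊕b23⊕b25⊕b27⊕b29⊕b31 = 1⊕0⊕0⊕1⊕0⊕0⊕1⊕0⊕0⊕0⊕0⊕0⊕1⊕1⊕0⊕1 = 0
s2: b2⊕b3⊕b6⊕b7⊕b10⊕b11⊕b14⊕b15⊕b18⊕b19⊕b22⊕b23⊕b26⊕b27⊕b30⊕b31 = 0⊕0⊕0⊕1⊕0⊕0⊕0⊕0⊕0⊕0⊕0⊕0⊕0⊕1⊕1⊕1 = 0
s4: b4⊕b5⊕b6⊕b7⊕b12⊕b13⊕b14⊕b15⊕b20⊕b21⊕b22⊕b23⊕b28⊕b29⊕b30⊕b31 = 1⊕0⊕0⊕1⊕0⊕1⊕0⊕0⊕1⊕0⊕0⊕0⊕0⊕0⊕1⊕1 = 0
s8: b8⊕b9⊕b10⊕b11⊕b12⊕b13⊕b14⊕b15⊕b24⊕b25⊕b26⊕b27⊕b28⊕b29⊕b30⊕b31 = 1⊕0⊕0⊕0⊕0⊕1⊕0⊕0⊕0⊕1⊕0⊕1⊕0⊕0⊕1⊕1 = 0
s16: b16⊕b17⊕b18⊕b19⊕b20⊕b21⊕b22⊕b23⊕b24⊕b25⊕b26⊕b27⊕b28⊕b29⊕b30⊕b31 = 1⊕0⊕0⊕0⊕1⊕0⊕0⊕0⊕0⊕1⊕0⊕1⊕0⊕0⊕1⊕1 = 0
Syndrome (s16...s1) = 00000 → position 0 (no error).
Overall parity (XOR of all 32 bits, including p0): 1⊕1⊕0⊕0⊕1⊕0⊕0⊕1⊕1⊕0⊕0⊕0⊕0⊕1⊕0⊕0⊕1⊕0⊕0⊕0⊕1⊕0⊕0⊕0⊕0⊕1⊕0⊕1⊕0⊕0⊕1⊕1 = 0
Overall=0, syndrome position=0 → no error.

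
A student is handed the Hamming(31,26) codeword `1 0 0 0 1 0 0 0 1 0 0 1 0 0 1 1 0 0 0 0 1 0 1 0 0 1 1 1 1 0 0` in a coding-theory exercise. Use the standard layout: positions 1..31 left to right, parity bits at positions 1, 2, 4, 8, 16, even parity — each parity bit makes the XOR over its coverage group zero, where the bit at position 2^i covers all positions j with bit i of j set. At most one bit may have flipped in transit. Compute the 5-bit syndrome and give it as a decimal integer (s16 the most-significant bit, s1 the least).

28

s1: b1⊕b3⊕b5⊕b7⊕b9⊕b11⊕b13⊕b15⊕b17⊕b19⊕b21⊕b23⊕b25⊕b27⊕b29⊕b31 = 1⊕0⊕1⊕0⊕1⊕0⊕0⊕1⊕0⊕0⊕1⊕1⊕0⊕1⊕1⊕0 = 0
s2: b2⊕b3⊕b6⊕b7⊕b10⊕b11⊕b14⊕b15⊕b18⊕b19⊕b22⊕b23⊕b26⊕b27⊕b30⊕b31 = 0⊕0⊕0⊕0⊕0⊕0⊕0⊕1⊕0⊕0⊕0⊕1⊕1⊕1⊕0⊕0 = 0
s4: b4⊕b5⊕b6⊕b7⊕b12⊕b13⊕b14⊕b15⊕b20⊕b21⊕b22⊕b23⊕b28⊕b29⊕b30⊕b31 = 0⊕1⊕0⊕0⊕1⊕0⊕0⊕1⊕0⊕1⊕0⊕1⊕1⊕1⊕0⊕0 = 1
s8: b8⊕b9⊕b10⊕b11⊕b12⊕b13⊕b14⊕b15⊕b24⊕b25⊕b26⊕b27⊕b28⊕b29⊕b30⊕b31 = 0⊕1⊕0⊕0⊕1⊕0⊕0⊕1⊕0⊕0⊕1⊕1⊕1⊕1⊕0⊕0 = 1
s16: b16⊕b17⊕b18⊕b19⊕b20⊕b21⊕b22⊕b23⊕b24⊕b25⊕b26⊕b27⊕b28⊕b29⊕b30⊕b31 = 1⊕0⊕0⊕0⊕0⊕1⊕0⊕1⊕0⊕0⊕1⊕1⊕1⊕1⊕0⊕0 = 1
Syndrome (s16...s1) = 11100 → position 28.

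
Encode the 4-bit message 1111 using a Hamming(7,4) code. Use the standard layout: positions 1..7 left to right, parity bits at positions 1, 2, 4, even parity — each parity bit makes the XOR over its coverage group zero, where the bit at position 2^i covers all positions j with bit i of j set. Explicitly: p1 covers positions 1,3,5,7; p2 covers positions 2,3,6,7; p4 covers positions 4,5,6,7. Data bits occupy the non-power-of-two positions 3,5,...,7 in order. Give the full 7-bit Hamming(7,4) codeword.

Place data bits at non-power-of-two positions: b3=1, b5=1, b6=1, b7=1.
p1 = XOR of data positions {3,5,7} = 1⊕1⊕1 = 1
p2 = XOR of data positions {3,6,7} = 1⊕1⊕1 = 1
p4 = XOR of data positions {5,6,7} = 1⊕1⊕1 = 1
Codeword b1..b7 = 1111111

1111111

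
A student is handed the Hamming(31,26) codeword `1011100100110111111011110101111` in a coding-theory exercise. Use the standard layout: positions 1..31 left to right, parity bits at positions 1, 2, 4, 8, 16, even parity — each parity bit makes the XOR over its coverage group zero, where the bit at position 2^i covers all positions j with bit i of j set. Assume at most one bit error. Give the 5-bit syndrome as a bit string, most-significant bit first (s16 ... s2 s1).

11011

s1: b1⊕b3⊕b5⊕b7⊕b9⊕b11⊕b13⊕b15⊕b17⊕b19⊕b21⊕b23⊕b25⊕b27⊕b29⊕b31 = 1⊕1⊕1⊕0⊕0⊕1⊕0⊕1⊕1⊕1⊕1⊕1⊕0⊕0⊕1⊕1 = 1
s2: b2⊕b3⊕b6⊕b7⊕b10⊕b11⊕b14⊕b15⊕b18⊕b19⊕b22⊕b23⊕b26⊕b27⊕b30⊕b31 = 0⊕1⊕0⊕0⊕0⊕1⊕1⊕1⊕1⊕1⊕1⊕1⊕1⊕0⊕1⊕1 = 1
s4: b4⊕b5⊕b6⊕b7⊕b12⊕b13⊕b14⊕b15⊕b20⊕b21⊕b22⊕b23⊕b28⊕b29⊕b30⊕b31 = 1⊕1⊕0⊕0⊕1⊕0⊕1⊕1⊕0⊕1⊕1⊕1⊕1⊕1⊕1⊕1 = 0
s8: b8⊕b9⊕b10⊕b11⊕b12⊕b13⊕b14⊕b15⊕b24⊕b25⊕b26⊕b27⊕b28⊕b29⊕b30⊕b31 = 1⊕0⊕0⊕1⊕1⊕0⊕1⊕1⊕1⊕0⊕1⊕0⊕1⊕1⊕1⊕1 = 1
s16: b16⊕b17⊕b18⊕b19⊕b20⊕b21⊕b22⊕b23⊕b24⊕b25⊕b26⊕b27⊕b28⊕b29⊕b30⊕b31 = 1⊕1⊕1⊕1⊕0⊕1⊕1⊕1⊕1⊕0⊕1⊕0⊕1⊕1⊕1⊕1 = 1
Syndrome (s16...s1) = 11011 → position 27.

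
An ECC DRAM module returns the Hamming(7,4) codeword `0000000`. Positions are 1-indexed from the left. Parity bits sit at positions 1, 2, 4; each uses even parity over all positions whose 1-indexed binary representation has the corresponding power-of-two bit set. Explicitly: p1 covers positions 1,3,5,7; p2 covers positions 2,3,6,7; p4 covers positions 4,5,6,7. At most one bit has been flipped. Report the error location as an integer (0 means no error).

0

s1: b1⊕b3⊕b5⊕b7 = 0⊕0⊕0⊕0 = 0
s2: b2⊕b3⊕b6⊕b7 = 0⊕0⊕0⊕0 = 0
s4: b4⊕b5⊕b6⊕b7 = 0⊕0⊕0⊕0 = 0
Syndrome (s4...s1) = 000 → position 0 (no error).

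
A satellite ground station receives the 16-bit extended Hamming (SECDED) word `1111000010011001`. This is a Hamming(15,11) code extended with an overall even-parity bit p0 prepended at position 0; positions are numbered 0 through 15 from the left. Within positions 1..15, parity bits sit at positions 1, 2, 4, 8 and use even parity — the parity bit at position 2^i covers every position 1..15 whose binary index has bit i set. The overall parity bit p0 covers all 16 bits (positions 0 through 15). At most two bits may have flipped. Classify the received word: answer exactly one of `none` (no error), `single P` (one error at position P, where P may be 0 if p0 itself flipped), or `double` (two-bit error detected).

none

s1: b1⊕b3⊕b5⊕b7⊕b9⊕b11⊕b13⊕b15 = 1⊕1⊕0⊕0⊕0⊕1⊕0⊕1 = 0
s2: b2⊕b3⊕b6⊕b7⊕b10⊕b11⊕b14⊕b15 = 1⊕1⊕0⊕0⊕0⊕1⊕0⊕1 = 0
s4: b4⊕b5⊕b6⊕b7⊕b12⊕b13⊕b14⊕b15 = 0⊕0⊕0⊕0⊕1⊕0⊕0⊕1 = 0
s8: b8⊕b9⊕b10⊕b11⊕b12⊕b13⊕b14⊕b15 = 1⊕0⊕0⊕1⊕1⊕0⊕0⊕1 = 0
Syndrome (s8...s1) = 0000 → position 0 (no error).
Overall parity (XOR of all 16 bits, including p0): 1⊕1⊕1⊕1⊕0⊕0⊕0⊕0⊕1⊕0⊕0⊕1⊕1⊕0⊕0⊕1 = 0
Overall=0, syndrome position=0 → no error.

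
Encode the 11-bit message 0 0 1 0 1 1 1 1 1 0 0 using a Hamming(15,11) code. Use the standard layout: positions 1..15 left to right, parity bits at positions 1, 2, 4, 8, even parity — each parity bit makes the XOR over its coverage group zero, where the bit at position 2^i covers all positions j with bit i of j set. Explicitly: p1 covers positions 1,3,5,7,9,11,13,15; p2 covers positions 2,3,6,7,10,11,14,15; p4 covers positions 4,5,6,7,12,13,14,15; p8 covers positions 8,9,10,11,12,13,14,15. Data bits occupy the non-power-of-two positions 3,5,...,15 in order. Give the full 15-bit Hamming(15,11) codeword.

110101011111100

Place data bits at non-power-of-two positions: b3=0, b5=0, b6=1, b7=0, b9=1, b10=1, b11=1, b12=1, b13=1, b14=0, b15=0.
p1 = XOR of data positions {3,5,7,9,11,13,15} = 0⊕0⊕0⊕1⊕1⊕1⊕0 = 1
p2 = XOR of data positions {3,6,7,10,11,14,15} = 0⊕1⊕0⊕1⊕1⊕0⊕0 = 1
p4 = XOR of data positions {5,6,7,12,13,14,15} = 0⊕1⊕0⊕1⊕1⊕0⊕0 = 1
p8 = XOR of data positions {9,10,11,12,13,14,15} = 1⊕1⊕1⊕1⊕1⊕0⊕0 = 1
Codeword b1..b15 = 110101011111100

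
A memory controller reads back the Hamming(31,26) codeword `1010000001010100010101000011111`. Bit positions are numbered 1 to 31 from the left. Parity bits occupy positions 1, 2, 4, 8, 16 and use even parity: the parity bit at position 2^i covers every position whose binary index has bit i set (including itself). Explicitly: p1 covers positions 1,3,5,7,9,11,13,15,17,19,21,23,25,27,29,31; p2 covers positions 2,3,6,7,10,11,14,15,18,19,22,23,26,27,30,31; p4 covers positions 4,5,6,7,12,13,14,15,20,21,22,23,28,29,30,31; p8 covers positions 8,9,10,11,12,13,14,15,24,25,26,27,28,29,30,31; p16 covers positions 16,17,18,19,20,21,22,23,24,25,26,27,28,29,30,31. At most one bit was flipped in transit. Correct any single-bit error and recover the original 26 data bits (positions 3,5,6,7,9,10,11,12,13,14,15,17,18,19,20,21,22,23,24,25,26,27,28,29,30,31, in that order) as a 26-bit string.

10000101010010101000011111

s1: b1⊕b3⊕b5⊕b7⊕b9⊕b11⊕b13⊕b15⊕b17⊕b19⊕b21⊕b23⊕b25⊕b27⊕b29⊕b31 = 1⊕1⊕0⊕0⊕0⊕0⊕0⊕0⊕0⊕0⊕0⊕0⊕0⊕1⊕1⊕1 = 1
s2: b2⊕b3⊕b6⊕b7⊕b10⊕b11⊕b14⊕b15⊕b18⊕b19⊕b22⊕b23⊕b26⊕b27⊕b30⊕b31 = 0⊕1⊕0⊕0⊕1⊕0⊕1⊕0⊕1⊕0⊕1⊕0⊕0⊕1⊕1⊕1 = 0
s4: b4⊕b5⊕b6⊕b7⊕b12⊕b13⊕b14⊕b15⊕b20⊕b21⊕b22⊕b23⊕b28⊕b29⊕b30⊕b31 = 0⊕0⊕0⊕0⊕1⊕0⊕1⊕0⊕1⊕0⊕1⊕0⊕1⊕1⊕1⊕1 = 0
s8: b8⊕b9⊕b10⊕b11⊕b12⊕b13⊕b14⊕b15⊕b24⊕b25⊕b26⊕b27⊕b28⊕b29⊕b30⊕b31 = 0⊕0⊕1⊕0⊕1⊕0⊕1⊕0⊕0⊕0⊕0⊕1⊕1⊕1⊕1⊕1 = 0
s16: b16⊕b17⊕b18⊕b19⊕b20⊕b21⊕b22⊕b23⊕b24⊕b25⊕b26⊕b27⊕b28⊕b29⊕b30⊕b31 = 0⊕0⊕1⊕0⊕1⊕0⊕1⊕0⊕0⊕0⊕0⊕1⊕1⊕1⊕1⊕1 = 0
Syndrome (s16...s1) = 00001 → position 1.
Flip bit 1: corrected codeword = 0010000001010100010101000011111
Data bits at positions 3,5,6,7,9,10,11,12,13,14,15,17,18,19,20,21,22,23,24,25,26,27,28,29,30,31: 10000101010010101000011111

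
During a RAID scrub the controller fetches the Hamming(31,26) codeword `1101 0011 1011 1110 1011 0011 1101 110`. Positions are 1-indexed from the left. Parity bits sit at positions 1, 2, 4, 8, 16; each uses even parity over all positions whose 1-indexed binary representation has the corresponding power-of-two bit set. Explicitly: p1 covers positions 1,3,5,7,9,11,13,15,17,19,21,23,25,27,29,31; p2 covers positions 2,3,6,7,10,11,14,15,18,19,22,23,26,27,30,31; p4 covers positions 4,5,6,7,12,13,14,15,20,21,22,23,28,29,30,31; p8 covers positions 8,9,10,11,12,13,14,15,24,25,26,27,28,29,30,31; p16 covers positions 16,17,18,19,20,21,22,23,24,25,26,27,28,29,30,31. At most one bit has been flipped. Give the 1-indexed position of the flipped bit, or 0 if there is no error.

15

s1: b1⊕b3⊕b5⊕b7⊕b9⊕b11⊕b13⊕b15⊕b17⊕b19⊕b21⊕b23⊕b25⊕b27⊕b29⊕b31 = 1⊕0⊕0⊕1⊕1⊕1⊕1⊕1⊕1⊕1⊕0⊕1⊕1⊕0⊕1⊕0 = 1
s2: b2⊕b3⊕b6⊕b7⊕b10⊕b11⊕b14⊕b15⊕b18⊕b19⊕b22⊕b23⊕b26⊕b27⊕b30⊕b31 = 1⊕0⊕0⊕1⊕0⊕1⊕1⊕1⊕0⊕1⊕0⊕1⊕1⊕0⊕1⊕0 = 1
s4: b4⊕b5⊕b6⊕b7⊕b12⊕b13⊕b14⊕b15⊕b20⊕b21⊕b22⊕b23⊕b28⊕b29⊕b30⊕b31 = 1⊕0⊕0⊕1⊕1⊕1⊕1⊕1⊕1⊕0⊕0⊕1⊕1⊕1⊕1⊕0 = 1
s8: b8⊕b9⊕b10⊕b11⊕b12⊕b13⊕b14⊕b15⊕b24⊕b25⊕b26⊕b27⊕b28⊕b29⊕b30⊕b31 = 1⊕1⊕0⊕1⊕1⊕1⊕1⊕1⊕1⊕1⊕1⊕0⊕1⊕1⊕1⊕0 = 1
s16: b16⊕b17⊕b18⊕b19⊕b20⊕b21⊕b22⊕b23⊕b24⊕b25⊕b26⊕b27⊕b28⊕b29⊕b30⊕b31 = 0⊕1⊕0⊕1⊕1⊕0⊕0⊕1⊕1⊕1⊕1⊕0⊕1⊕1⊕1⊕0 = 0
Syndrome (s16...s1) = 01111 → position 15.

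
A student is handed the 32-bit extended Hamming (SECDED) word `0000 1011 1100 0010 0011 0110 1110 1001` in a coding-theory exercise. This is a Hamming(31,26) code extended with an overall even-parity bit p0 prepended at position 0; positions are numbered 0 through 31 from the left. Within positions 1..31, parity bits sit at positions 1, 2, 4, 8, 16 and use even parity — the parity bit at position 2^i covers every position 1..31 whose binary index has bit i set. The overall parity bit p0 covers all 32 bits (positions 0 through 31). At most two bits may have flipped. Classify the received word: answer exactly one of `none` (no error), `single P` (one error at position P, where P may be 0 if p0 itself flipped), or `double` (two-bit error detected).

single 16

s1: b1⊕b3⊕b5⊕b7⊕b9⊕b11⊕b13⊕b15⊕b17⊕b19⊕b21⊕b23⊕b25⊕b27⊕b29⊕b31 = 0⊕0⊕0⊕1⊕1⊕0⊕0⊕0⊕0⊕1⊕1⊕0⊕1⊕0⊕0⊕1 = 0
s2: b2⊕b3⊕b6⊕b7⊕b10⊕b11⊕b14⊕b15⊕b18⊕b19⊕b22⊕b23⊕b26⊕b27⊕b30⊕b31 = 0⊕0⊕1⊕1⊕0⊕0⊕1⊕0⊕1⊕1⊕1⊕0⊕1⊕0⊕0⊕1 = 0
s4: b4⊕b5⊕b6⊕b7⊕b12⊕b13⊕b14⊕b15⊕b20⊕b21⊕b22⊕b23⊕b28⊕b29⊕b30⊕b31 = 1⊕0⊕1⊕1⊕0⊕0⊕1⊕0⊕0⊕1⊕1⊕0⊕1⊕0⊕0⊕1 = 0
s8: b8⊕b9⊕b10⊕b11⊕b12⊕b13⊕b14⊕b15⊕b24⊕b25⊕b26⊕b27⊕b28⊕b29⊕b30⊕b31 = 1⊕1⊕0⊕0⊕0⊕0⊕1⊕0⊕1⊕1⊕1⊕0⊕1⊕0⊕0⊕1 = 0
s16: b16⊕b17⊕b18⊕b19⊕b20⊕b21⊕b22⊕b23⊕b24⊕b25⊕b26⊕b27⊕b28⊕b29⊕b30⊕b31 = 0⊕0⊕1⊕1⊕0⊕1⊕1⊕0⊕1⊕1⊕1⊕0⊕1⊕0⊕0⊕1 = 1
Syndrome (s16...s1) = 10000 → position 16.
Overall parity (XOR of all 32 bits, including p0): 0⊕0⊕0⊕0⊕1⊕0⊕1⊕1⊕1⊕1⊕0⊕0⊕0⊕0⊕1⊕0⊕0⊕0⊕1⊕1⊕0⊕1⊕1⊕0⊕1⊕1⊕1⊕0⊕1⊕0⊕0⊕1 = 1
Overall=1, syndrome position=16 → single-bit error at position 16.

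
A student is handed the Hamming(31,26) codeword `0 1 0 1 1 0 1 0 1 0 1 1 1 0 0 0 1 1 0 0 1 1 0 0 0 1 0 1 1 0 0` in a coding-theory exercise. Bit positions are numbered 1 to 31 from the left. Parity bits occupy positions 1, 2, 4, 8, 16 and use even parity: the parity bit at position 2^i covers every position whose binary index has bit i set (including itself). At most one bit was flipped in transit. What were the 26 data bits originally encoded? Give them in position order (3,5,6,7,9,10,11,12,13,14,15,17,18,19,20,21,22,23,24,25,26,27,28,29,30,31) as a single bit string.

01011011100110011000100100

s1: b1⊕b3⊕b5⊕b7⊕b9⊕b11⊕b13⊕b15⊕b17⊕b19⊕b21⊕b23⊕b25⊕b27⊕b29⊕b31 = 0⊕0⊕1⊕1⊕1⊕1⊕1⊕0⊕1⊕0⊕1⊕0⊕0⊕0⊕1⊕0 = 0
s2: b2⊕b3⊕b6⊕b7⊕b10⊕b11⊕b14⊕b15⊕b18⊕b19⊕b22⊕b23⊕b26⊕b27⊕b30⊕b31 = 1⊕0⊕0⊕1⊕0⊕1⊕0⊕0⊕1⊕0⊕1⊕0⊕1⊕0⊕0⊕0 = 0
s4: b4⊕b5⊕b6⊕b7⊕b12⊕b13⊕b14⊕b15⊕b20⊕b21⊕b22⊕b23⊕b28⊕b29⊕b30⊕b31 = 1⊕1⊕0⊕1⊕1⊕1⊕0⊕0⊕0⊕1⊕1⊕0⊕1⊕1⊕0⊕0 = 1
s8: b8⊕b9⊕b10⊕b11⊕b12⊕b13⊕b14⊕b15⊕b24⊕b25⊕b26⊕b27⊕b28⊕b29⊕b30⊕b31 = 0⊕1⊕0⊕1⊕1⊕1⊕0⊕0⊕0⊕0⊕1⊕0⊕1⊕1⊕0⊕0 = 1
s16: b16⊕b17⊕b18⊕b19⊕b20⊕b21⊕b22⊕b23⊕b24⊕b25⊕b26⊕b27⊕b28⊕b29⊕b30⊕b31 = 0⊕1⊕1⊕0⊕0⊕1⊕1⊕0⊕0⊕0⊕1⊕0⊕1⊕1⊕0⊕0 = 1
Syndrome (s16...s1) = 11100 → position 28.
Flip bit 28: corrected codeword = 0101101010111000110011000100100
Data bits at positions 3,5,6,7,9,10,11,12,13,14,15,17,18,19,20,21,22,23,24,25,26,27,28,29,30,31: 01011011100110011000100100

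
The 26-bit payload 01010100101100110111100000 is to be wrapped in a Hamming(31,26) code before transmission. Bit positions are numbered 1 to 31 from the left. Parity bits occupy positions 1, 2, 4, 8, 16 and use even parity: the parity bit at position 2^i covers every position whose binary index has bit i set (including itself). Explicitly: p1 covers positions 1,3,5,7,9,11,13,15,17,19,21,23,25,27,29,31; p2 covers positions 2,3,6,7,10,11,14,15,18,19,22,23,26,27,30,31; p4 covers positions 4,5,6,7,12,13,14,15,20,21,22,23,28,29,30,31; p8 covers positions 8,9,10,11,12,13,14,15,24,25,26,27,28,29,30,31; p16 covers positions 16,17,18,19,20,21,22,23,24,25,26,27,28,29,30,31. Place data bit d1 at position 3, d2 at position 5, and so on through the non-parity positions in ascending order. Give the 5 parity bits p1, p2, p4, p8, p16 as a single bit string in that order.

01101

Place data bits at non-power-of-two positions: b3=0, b5=1, b6=0, b7=1, b9=0, b10=1, b11=0, b12=0, b13=1, b14=0, b15=1, b17=1, b18=0, b19=0, b20=1, b21=1, b22=0, b23=1, b24=1, b25=1, b26=1, b27=0, b28=0, b29=0, b30=0, b31=0.
p1 = XOR of data positions {3,5,7,9,11,13,15,17,19,21,23,25,27,29,31} = 0⊕1⊕1⊕0⊕0⊕1⊕1⊕1⊕0⊕1⊕1⊕1⊕0⊕0⊕0 = 0
p2 = XOR of data positions {3,6,7,10,11,14,15,18,19,22,23,26,27,30,31} = 0⊕0⊕1⊕1⊕0⊕0⊕1⊕0⊕0⊕0⊕1⊕1⊕0⊕0⊕0 = 1
p4 = XOR of data positions {5,6,7,12,13,14,15,20,21,22,23,28,29,30,31} = 1⊕0⊕1⊕0⊕1⊕0⊕1⊕1⊕1⊕0⊕1⊕0⊕0⊕0⊕0 = 1
p8 = XOR of data positions {9,10,11,12,13,14,15,24,25,26,27,28,29,30,31} = 0⊕1⊕0⊕0⊕1⊕0⊕1⊕1⊕1⊕1⊕0⊕0⊕0⊕0⊕0 = 0
p16 = XOR of data positions {17,18,19,20,21,22,23,24,25,26,27,28,29,30,31} = 1⊕0⊕0⊕1⊕1⊕0⊕1⊕1⊕1⊕1⊕0⊕0⊕0⊕0⊕0 = 1
Parity bits p1,p2,p4,p8,p16 = 01101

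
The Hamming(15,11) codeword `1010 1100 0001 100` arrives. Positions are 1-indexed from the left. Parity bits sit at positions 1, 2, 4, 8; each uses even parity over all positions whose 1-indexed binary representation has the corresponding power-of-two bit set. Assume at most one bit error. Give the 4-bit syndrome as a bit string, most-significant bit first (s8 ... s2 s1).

0000

s1: b1⊕b3⊕b5⊕b7⊕b9⊕b11⊕b13⊕b15 = 1⊕1⊕1⊕0⊕0⊕0⊕1⊕0 = 0
s2: b2⊕b3⊕b6⊕b7⊕b10⊕b11⊕b14⊕b15 = 0⊕1⊕1⊕0⊕0⊕0⊕0⊕0 = 0
s4: b4⊕b5⊕b6⊕b7⊕b12⊕b13⊕b14⊕b15 = 0⊕1⊕1⊕0⊕1⊕1⊕0⊕0 = 0
s8: b8⊕b9⊕b10⊕b11⊕b12⊕b13⊕b14⊕b15 = 0⊕0⊕0⊕0⊕1⊕1⊕0⊕0 = 0
Syndrome (s8...s1) = 0000 → position 0 (no error).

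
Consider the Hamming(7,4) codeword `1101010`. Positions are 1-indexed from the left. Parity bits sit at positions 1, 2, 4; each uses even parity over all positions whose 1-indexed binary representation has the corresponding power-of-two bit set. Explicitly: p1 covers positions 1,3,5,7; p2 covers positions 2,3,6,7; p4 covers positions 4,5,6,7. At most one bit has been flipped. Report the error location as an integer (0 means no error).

1

s1: b1⊕b3⊕b5⊕b7 = 1⊕0⊕0⊕0 = 1
s2: b2⊕b3⊕b6⊕b7 = 1⊕0⊕1⊕0 = 0
s4: b4⊕b5⊕b6⊕b7 = 1⊕0⊕1⊕0 = 0
Syndrome (s4...s1) = 001 → position 1.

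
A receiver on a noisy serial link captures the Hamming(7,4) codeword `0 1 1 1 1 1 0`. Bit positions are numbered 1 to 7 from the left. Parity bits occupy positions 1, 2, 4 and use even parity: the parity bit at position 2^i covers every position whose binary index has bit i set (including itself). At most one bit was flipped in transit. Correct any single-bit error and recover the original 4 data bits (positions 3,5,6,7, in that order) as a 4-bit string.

1100

s1: b1⊕b3⊕b5⊕b7 = 0⊕1⊕1⊕0 = 0
s2: b2⊕b3⊕b6⊕b7 = 1⊕1⊕1⊕0 = 1
s4: b4⊕b5⊕b6⊕b7 = 1⊕1⊕1⊕0 = 1
Syndrome (s4...s1) = 110 → position 6.
Flip bit 6: corrected codeword = 0111100
Data bits at positions 3,5,6,7: 1100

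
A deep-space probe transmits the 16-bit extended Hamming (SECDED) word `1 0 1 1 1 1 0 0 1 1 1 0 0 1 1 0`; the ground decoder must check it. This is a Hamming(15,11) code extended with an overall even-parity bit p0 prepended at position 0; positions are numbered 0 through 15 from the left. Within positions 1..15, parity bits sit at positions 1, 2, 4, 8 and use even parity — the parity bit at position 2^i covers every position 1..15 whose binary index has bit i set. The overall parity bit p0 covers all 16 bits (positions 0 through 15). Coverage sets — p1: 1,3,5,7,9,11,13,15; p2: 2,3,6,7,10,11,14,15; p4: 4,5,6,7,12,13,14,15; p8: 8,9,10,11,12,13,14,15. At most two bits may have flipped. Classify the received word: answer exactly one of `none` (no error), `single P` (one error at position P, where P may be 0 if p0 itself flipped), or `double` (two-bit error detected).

double

s1: b1⊕b3⊕b5⊕b7⊕b9⊕b11⊕b13⊕b15 = 0⊕1⊕1⊕0⊕1⊕0⊕1⊕0 = 0
s2: b2⊕b3⊕b6⊕b7⊕b10⊕b11⊕b14⊕b15 = 1⊕1⊕0⊕0⊕1⊕0⊕1⊕0 = 0
s4: b4⊕b5⊕b6⊕b7⊕b12⊕b13⊕b14⊕b15 = 1⊕1⊕0⊕0⊕0⊕1⊕1⊕0 = 0
s8: b8⊕b9⊕b10⊕b11⊕b12⊕b13⊕b14⊕b15 = 1⊕1⊕1⊕0⊕0⊕1⊕1⊕0 = 1
Syndrome (s8...s1) = 1000 → position 8.
Overall parity (XOR of all 16 bits, including p0): 1⊕0⊕1⊕1⊕1⊕1⊕0⊕0⊕1⊕1⊕1⊕0⊕0⊕1⊕1⊕0 = 0
Overall=0, syndrome position=8 → double-bit error detected (uncorrectable).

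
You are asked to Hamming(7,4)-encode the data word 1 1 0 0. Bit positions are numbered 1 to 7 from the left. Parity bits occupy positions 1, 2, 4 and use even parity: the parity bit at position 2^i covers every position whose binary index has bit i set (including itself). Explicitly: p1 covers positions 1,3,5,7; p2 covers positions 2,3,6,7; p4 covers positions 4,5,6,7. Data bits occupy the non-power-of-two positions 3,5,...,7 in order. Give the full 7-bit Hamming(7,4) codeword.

Place data bits at non-power-of-two positions: b3=1, b5=1, b6=0, b7=0.
p1 = XOR of data positions {3,5,7} = 1⊕1⊕0 = 0
p2 = XOR of data positions {3,6,7} = 1⊕0⊕0 = 1
p4 = XOR of data positions {5,6,7} = 1⊕0⊕0 = 1
Codeword b1..b7 = 0111100

0111100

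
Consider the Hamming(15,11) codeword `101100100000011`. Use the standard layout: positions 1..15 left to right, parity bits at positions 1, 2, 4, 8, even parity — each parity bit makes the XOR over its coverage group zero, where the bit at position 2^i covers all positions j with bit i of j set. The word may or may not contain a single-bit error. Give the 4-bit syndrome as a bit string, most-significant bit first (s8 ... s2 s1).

0000

s1: b1⊕b3⊕b5⊕b7⊕b9⊕b11⊕b13⊕b15 = 1⊕1⊕0⊕1⊕0⊕0⊕0⊕1 = 0
s2: b2⊕b3⊕b6⊕b7⊕b10⊕b11⊕b14⊕b15 = 0⊕1⊕0⊕1⊕0⊕0⊕1⊕1 = 0
s4: b4⊕b5⊕b6⊕b7⊕b12⊕b13⊕b14⊕b15 = 1⊕0⊕0⊕1⊕0⊕0⊕1⊕1 = 0
s8: b8⊕b9⊕b10⊕b11⊕b12⊕b13⊕b14⊕b15 = 0⊕0⊕0⊕0⊕0⊕0⊕1⊕1 = 0
Syndrome (s8...s1) = 0000 → position 0 (no error).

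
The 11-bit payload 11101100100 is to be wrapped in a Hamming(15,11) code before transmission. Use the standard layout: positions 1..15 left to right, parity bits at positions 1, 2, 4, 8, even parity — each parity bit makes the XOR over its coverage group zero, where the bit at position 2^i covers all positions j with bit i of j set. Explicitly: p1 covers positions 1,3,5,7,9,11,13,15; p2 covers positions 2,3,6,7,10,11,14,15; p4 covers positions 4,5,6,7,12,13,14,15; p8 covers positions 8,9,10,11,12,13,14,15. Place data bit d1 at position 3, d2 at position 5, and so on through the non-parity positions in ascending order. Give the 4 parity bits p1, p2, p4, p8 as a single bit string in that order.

0111

Place data bits at non-power-of-two positions: b3=1, b5=1, b6=1, b7=0, b9=1, b10=1, b11=0, b12=0, b13=1, b14=0, b15=0.
p1 = XOR of data positions {3,5,7,9,11,13,15} = 1⊕1⊕0⊕1⊕0⊕1⊕0 = 0
p2 = XOR of data positions {3,6,7,10,11,14,15} = 1⊕1⊕0⊕1⊕0⊕0⊕0 = 1
p4 = XOR of data positions {5,6,7,12,13,14,15} = 1⊕1⊕0⊕0⊕1⊕0⊕0 = 1
p8 = XOR of data positions {9,10,11,12,13,14,15} = 1⊕1⊕0⊕0⊕1⊕0⊕0 = 1
Parity bits p1,p2,p4,p8 = 0111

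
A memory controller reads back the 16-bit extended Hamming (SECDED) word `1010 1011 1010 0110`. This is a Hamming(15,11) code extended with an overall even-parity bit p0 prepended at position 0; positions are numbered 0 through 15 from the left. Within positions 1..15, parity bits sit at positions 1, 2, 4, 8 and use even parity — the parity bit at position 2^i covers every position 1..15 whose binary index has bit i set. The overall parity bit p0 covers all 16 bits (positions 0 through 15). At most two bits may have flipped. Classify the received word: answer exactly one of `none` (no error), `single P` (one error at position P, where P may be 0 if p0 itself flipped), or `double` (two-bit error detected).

s1: b1⊕b3⊕b5⊕b7⊕b9⊕b11⊕b13⊕b15 = 0⊕0⊕0⊕1⊕0⊕0⊕1⊕0 = 0
s2: b2⊕b3⊕b6⊕b7⊕b10⊕b11⊕b14⊕b15 = 1⊕0⊕1⊕1⊕1⊕0⊕1⊕0 = 1
s4: b4⊕b5⊕b6⊕b7⊕b12⊕b13⊕b14⊕b15 = 1⊕0⊕1⊕1⊕0⊕1⊕1⊕0 = 1
s8: b8⊕b9⊕b10⊕b11⊕b12⊕b13⊕b14⊕b15 = 1⊕0⊕1⊕0⊕0⊕1⊕1⊕0 = 0
Syndrome (s8...s1) = 0110 → position 6.
Overall parity (XOR of all 16 bits, including p0): 1⊕0⊕1⊕0⊕1⊕0⊕1⊕1⊕1⊕0⊕1⊕0⊕0⊕1⊕1⊕0 = 1
Overall=1, syndrome position=6 → single-bit error at position 6.

single 6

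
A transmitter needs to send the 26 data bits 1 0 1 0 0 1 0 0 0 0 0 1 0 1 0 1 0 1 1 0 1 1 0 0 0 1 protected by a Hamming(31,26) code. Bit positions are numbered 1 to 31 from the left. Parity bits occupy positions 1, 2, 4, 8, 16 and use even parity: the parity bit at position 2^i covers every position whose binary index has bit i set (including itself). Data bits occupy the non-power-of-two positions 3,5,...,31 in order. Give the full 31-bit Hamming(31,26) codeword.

Place data bits at non-power-of-two positions: b3=1, b5=0, b6=1, b7=0, b9=0, b10=1, b11=0, b12=0, b13=0, b14=0, b15=0, b17=1, b18=0, b19=1, b20=0, b21=1, b22=0, b23=1, b24=1, b25=0, b26=1, b27=1, b28=0, b29=0, b30=0, b31=1.
p1 = XOR of data positions {3,5,7,9,11,13,15,17,19,21,23,25,27,29,31} = 1⊕0⊕0⊕0⊕0⊕0⊕0⊕1⊕1⊕1⊕1⊕0⊕1⊕0⊕1 = 1
p2 = XOR of data positions {3,6,7,10,11,14,15,18,19,22,23,26,27,30,31} = 1⊕1⊕0⊕1⊕0⊕0⊕0⊕0⊕1⊕0⊕1⊕1⊕1⊕0⊕1 = 0
p4 = XOR of data positions {5,6,7,12,13,14,15,20,21,22,23,28,29,30,31} = 0⊕1⊕0⊕0⊕0⊕0⊕0⊕0⊕1⊕0⊕1⊕0⊕0⊕0⊕1 = 0
p8 = XOR of data positions {9,10,11,12,13,14,15,24,25,26,27,28,29,30,31} = 0⊕1⊕0⊕0⊕0⊕0⊕0⊕1⊕0⊕1⊕1⊕0⊕0⊕0⊕1 = 1
p16 = XOR of data positions {17,18,19,20,21,22,23,24,25,26,27,28,29,30,31} = 1⊕0⊕1⊕0⊕1⊕0⊕1⊕1⊕0⊕1⊕1⊕0⊕0⊕0⊕1 = 0
Codeword b1..b31 = 1010010101000000101010110110001

1010010101000000101010110110001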